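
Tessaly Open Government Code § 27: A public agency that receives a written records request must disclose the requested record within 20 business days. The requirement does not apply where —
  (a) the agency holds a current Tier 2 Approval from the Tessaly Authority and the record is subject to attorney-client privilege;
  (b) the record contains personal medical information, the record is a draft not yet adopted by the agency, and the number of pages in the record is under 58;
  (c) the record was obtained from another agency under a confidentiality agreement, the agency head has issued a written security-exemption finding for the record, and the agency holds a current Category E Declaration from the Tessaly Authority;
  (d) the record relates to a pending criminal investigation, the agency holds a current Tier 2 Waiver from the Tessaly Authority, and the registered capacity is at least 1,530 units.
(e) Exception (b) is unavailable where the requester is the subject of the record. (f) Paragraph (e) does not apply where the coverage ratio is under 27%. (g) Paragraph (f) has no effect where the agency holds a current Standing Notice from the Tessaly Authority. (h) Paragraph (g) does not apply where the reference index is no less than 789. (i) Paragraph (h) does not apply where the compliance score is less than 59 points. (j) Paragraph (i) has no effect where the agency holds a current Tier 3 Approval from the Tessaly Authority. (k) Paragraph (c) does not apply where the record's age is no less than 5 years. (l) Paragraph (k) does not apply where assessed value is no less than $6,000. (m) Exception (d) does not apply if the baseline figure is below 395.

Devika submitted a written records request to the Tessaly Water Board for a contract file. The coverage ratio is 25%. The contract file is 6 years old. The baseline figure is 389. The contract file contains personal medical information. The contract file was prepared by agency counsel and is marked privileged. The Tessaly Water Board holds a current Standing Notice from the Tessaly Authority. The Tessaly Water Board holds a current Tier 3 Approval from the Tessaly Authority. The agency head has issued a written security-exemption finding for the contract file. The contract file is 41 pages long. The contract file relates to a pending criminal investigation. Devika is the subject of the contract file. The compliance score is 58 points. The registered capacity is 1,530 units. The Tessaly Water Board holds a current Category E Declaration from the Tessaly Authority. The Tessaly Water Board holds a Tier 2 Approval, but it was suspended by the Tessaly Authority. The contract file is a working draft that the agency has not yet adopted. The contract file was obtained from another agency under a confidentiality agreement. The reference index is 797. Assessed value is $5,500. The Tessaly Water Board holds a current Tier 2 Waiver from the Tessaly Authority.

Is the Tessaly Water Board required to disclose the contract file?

Exception (a) does not apply: there is no Tier 2 Approval in force.
Exception (b) is satisfied on its face — the contract file contains personal medical information; the contract file is an unadopted draft; the number of pages in the record is 41, under the 58 limit. Under paragraphs (e)–(j): (e) operates (Devika is the subject of the contract file), but is itself disapplied by (f): (f) is engaged — the coverage ratio is 25%, under the 27% limit. (g) is triggered (a current Standing Notice is held), but yields to (h): (h) operates — the reference index is 797, meeting the 789 threshold. (i) operates (the compliance score is 58 points, less than the 59 points limit), but is set aside by (j): (j) operates — a current Tier 3 Approval is held. So (b) applies.
All of (c)'s requirements are met (the contract file was obtained under a confidentiality agreement; a written security-exemption finding has been issued; a current Category E Declaration is held). However, paragraphs (k)–(l) must be considered: (k) operates against (c): the record's age is 6 years, meeting the 5 years threshold. (l), which would lift (k), is inapplicable — assessed value is $5,500, short of $6,000. So (c) is unavailable.
All of (d)'s requirements are met (the contract file relates to a pending investigation; a current Tier 2 Waiver is held; the registered capacity is 1,530 units, meeting the 1,530 units threshold). Turning to paragraph (m): (m) operates against (d): the baseline figure is 389, below the 395 limit. So (d) is unavailable.

No — exception (b) applies; the Tessaly Water Board is not required to disclose the contract file.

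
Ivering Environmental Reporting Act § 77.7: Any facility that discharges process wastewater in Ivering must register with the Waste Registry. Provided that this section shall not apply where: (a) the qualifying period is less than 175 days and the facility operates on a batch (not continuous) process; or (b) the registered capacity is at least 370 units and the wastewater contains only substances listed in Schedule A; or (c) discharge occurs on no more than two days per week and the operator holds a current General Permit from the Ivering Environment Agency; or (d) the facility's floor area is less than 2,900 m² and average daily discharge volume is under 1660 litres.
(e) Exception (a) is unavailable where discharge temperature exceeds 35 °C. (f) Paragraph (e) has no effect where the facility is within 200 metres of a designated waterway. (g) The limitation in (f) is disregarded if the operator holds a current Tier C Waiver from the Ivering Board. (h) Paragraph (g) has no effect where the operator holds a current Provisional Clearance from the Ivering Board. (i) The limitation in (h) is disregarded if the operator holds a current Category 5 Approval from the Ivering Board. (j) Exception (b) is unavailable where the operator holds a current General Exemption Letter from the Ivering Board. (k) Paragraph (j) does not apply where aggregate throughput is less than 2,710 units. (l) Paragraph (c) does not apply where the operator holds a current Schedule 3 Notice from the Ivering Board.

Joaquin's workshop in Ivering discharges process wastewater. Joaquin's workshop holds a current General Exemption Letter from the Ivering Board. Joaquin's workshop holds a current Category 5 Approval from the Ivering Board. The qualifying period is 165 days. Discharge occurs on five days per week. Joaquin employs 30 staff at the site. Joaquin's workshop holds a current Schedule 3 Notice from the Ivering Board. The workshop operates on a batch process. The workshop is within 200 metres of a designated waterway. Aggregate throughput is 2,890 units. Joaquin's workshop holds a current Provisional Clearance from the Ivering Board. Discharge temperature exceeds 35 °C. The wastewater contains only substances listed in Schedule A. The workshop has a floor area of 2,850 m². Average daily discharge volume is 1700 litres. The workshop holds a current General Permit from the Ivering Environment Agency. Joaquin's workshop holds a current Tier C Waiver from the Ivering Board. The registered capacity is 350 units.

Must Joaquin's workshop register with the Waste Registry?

Exception (a)'s conditions are all satisfied: the qualifying period is 165 days, less than the 175 days limit; the facility operates on a batch process. Turning to paragraphs (e)–(i): (e) operates against (a): discharge temperature exceeds 35 °C. (f) would limit (e) — the workshop is within 200 m of a designated waterway — but (g) sets (f) aside: (g) operates against (f): a current Tier C Waiver is held. (h) operates (a current Provisional Clearance is held), but is itself disapplied by (i): (i) operates against (h): a current Category 5 Approval is held. Exception (a) does not apply.
Exception (b) does not apply: the registered capacity is 350 units, short of 370 units.
Exception (c) requires that discharge occurs on no more than two days per week; but discharge occurs on five days per week, so (c) is unavailable.
Exception (d) fails — average daily discharge volume is 1700 litres, not under 1660 litres.
None of the exceptions is available; § 77.7 applies in full.

Yes — Joaquin's workshop must register with the Waste Registry.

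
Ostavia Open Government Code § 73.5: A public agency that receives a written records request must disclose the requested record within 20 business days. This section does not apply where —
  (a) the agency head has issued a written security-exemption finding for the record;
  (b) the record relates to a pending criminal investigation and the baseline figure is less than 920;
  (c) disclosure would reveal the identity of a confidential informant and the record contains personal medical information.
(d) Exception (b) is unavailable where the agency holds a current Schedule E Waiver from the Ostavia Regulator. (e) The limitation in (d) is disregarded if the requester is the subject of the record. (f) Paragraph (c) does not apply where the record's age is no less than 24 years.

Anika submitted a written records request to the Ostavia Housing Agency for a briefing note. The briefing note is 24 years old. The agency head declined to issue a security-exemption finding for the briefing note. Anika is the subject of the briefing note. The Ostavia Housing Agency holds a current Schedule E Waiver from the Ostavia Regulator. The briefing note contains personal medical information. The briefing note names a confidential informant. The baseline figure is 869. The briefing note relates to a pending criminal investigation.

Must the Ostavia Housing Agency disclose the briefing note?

Exception (a) requires that the agency head has issued a written security-exemption finding for the record; but the agency head declined to issue a security-exemption finding, so (a) is unavailable.
Exception (b)'s conditions are all satisfied: the briefing note relates to a pending investigation; the baseline figure is 869, less than the 920 limit. Applying paragraphs (d)–(e): (d) operates (a current Schedule E Waiver is held), but is itself disapplied by (e): (e) applies — Anika is the subject of the briefing note. So (b) applies.
Exception (c)'s conditions are all satisfied: the briefing note names a confidential informant; the briefing note contains personal medical information. Turning to paragraph (f): (f) is engaged — the record's age is 24 years, meeting the 24 years threshold. Exception (c) does not apply.

No — exception (b) applies; the Ostavia Housing Agency is not required to disclose the briefing note.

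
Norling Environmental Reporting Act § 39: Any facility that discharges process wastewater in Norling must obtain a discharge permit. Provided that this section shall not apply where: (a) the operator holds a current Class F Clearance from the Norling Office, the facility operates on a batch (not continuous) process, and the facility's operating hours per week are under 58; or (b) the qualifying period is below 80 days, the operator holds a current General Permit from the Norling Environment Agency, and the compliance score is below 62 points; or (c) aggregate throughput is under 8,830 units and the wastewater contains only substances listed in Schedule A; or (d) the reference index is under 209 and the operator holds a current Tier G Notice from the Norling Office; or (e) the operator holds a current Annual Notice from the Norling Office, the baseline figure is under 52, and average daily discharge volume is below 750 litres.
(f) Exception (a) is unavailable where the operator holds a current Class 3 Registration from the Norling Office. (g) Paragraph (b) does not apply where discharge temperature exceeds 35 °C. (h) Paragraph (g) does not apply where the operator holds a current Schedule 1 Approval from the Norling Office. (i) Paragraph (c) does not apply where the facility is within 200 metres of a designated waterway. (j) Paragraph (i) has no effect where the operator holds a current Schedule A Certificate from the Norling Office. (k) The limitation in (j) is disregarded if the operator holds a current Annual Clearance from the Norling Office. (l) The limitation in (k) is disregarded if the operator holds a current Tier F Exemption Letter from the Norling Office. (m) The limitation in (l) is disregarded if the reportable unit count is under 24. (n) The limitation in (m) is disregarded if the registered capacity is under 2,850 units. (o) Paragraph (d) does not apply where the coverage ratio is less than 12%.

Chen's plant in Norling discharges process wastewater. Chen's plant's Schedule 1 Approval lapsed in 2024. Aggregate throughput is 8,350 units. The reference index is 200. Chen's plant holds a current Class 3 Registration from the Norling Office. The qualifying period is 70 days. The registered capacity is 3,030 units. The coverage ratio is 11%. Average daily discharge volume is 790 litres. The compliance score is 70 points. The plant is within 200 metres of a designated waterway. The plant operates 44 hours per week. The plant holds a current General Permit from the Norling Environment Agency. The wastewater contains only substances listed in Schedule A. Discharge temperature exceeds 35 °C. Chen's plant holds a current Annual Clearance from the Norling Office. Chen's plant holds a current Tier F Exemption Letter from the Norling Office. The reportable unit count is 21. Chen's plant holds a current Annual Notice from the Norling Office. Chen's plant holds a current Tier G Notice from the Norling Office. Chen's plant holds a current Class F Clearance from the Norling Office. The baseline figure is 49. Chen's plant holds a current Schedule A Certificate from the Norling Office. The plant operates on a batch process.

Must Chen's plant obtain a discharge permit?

Exception (a) is satisfied on its face — a current Class F Clearance is held; the facility operates on a batch process; the facility's operating hours per week are 44, under the 58 limit. But applying paragraph (f): (f) operates against (a): a current Class 3 Registration is held. (a) is therefore removed.
Exception (b) fails — the compliance score is 70 points, not below 62 points.
Exception (c): aggregate throughput is 8,350 units, under the 8,830 units limit; the wastewater is Schedule-A-only — every condition holds. But: (i) operates against (c): the plant is within 200 m of a designated waterway. (j) would limit (i) — a current Schedule A Certificate is held — but (k) sets (j) aside: (k) operates against (j): a current Annual Clearance is held. (l) would limit (k) — a current Tier F Exemption Letter is held — but (m) sets (l) aside: (m) operates against (l): the reportable unit count is 21, under the 24 limit. (n) is inapplicable (the registered capacity is 3,030 units, not under 2,850 units), so (m) stands. So (c) is unavailable.
Exception (d) is satisfied on its face — the reference index is 200, under the 209 limit; a current Tier G Notice is held. But: (o) operates — the coverage ratio is 11%, less than the 12% limit. (d) is therefore removed.
Exception (e) fails — average daily discharge volume is 790 litres, not below 750 litres.
Every exception is unavailable, so the rule governs.

Yes — Chen's plant must obtain a discharge permit.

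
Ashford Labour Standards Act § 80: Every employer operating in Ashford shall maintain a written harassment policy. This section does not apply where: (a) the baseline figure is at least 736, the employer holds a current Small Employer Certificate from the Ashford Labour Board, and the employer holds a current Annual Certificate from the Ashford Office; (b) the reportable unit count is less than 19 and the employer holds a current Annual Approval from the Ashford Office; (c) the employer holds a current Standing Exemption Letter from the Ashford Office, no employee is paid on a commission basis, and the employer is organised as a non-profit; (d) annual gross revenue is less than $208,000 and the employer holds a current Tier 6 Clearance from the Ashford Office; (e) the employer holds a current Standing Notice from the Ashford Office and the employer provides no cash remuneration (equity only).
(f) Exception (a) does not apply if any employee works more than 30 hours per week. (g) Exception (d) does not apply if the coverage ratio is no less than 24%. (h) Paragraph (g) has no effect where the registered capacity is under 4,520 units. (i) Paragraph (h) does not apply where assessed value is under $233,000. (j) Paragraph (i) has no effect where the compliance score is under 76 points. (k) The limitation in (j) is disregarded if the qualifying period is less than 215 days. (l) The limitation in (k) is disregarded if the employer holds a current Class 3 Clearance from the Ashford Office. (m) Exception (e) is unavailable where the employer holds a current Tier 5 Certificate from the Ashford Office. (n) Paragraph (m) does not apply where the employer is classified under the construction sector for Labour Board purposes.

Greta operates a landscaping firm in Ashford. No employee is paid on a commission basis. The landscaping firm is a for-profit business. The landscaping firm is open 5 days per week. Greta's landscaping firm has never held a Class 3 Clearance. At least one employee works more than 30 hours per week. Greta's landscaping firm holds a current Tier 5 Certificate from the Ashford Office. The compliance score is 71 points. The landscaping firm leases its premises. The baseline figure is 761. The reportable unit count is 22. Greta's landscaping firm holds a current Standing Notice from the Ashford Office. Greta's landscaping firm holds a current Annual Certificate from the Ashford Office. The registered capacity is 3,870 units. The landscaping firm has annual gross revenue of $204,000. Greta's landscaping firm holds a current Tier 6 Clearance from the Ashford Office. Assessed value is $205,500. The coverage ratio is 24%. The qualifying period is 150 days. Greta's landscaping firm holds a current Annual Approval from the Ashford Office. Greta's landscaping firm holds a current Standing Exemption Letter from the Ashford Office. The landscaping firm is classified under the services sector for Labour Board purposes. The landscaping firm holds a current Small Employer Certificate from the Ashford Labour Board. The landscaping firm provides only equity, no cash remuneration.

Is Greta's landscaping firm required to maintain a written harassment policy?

Yes — Greta's landscaping firm must maintain a written harassment policy.

Exception (a)'s conditions are all satisfied: the baseline figure is 761, meeting the 736 threshold; a current Small Employer Certificate is held; a current Annual Certificate is held. But: (f) is triggered — at least one employee exceeds 30 hours/week. So (a) is unavailable.
Exception (b) requires that the reportable unit count is less than 19; but the reportable unit count is 22, not less than 19, so (b) is unavailable.
Exception (c) fails — the employer is for-profit.
Exception (d)'s conditions are all satisfied: annual gross revenue is $204,000, less than the $208,000 limit; a current Tier 6 Clearance is held. Turning to paragraphs (g)–(l): (g) applies — the coverage ratio is 24%, meeting the 24% threshold. (h) would limit (g) — the registered capacity is 3,870 units, under the 4,520 units limit — but (i) sets (h) aside: (i) is engaged — assessed value is $205,500, under the $233,000 limit. (j) is engaged (the compliance score is 71 points, under the 76 points limit), but is overridden by (k): (k) applies — the qualifying period is 150 days, less than the 215 days limit. (l) is not engaged (there is no Class 3 Clearance in force), so (k) stands. (d) is therefore removed.
All of (e)'s requirements are met (a current Standing Notice is held; remuneration is equity-only). Turning to paragraphs (m)–(n): (m) operates against (e): a current Tier 5 Certificate is held. (n) is inapplicable (the landscaping firm is classified under the services sector), so (m) stands. Exception (e) does not apply.
None of the exceptions is available; § 80 applies in full.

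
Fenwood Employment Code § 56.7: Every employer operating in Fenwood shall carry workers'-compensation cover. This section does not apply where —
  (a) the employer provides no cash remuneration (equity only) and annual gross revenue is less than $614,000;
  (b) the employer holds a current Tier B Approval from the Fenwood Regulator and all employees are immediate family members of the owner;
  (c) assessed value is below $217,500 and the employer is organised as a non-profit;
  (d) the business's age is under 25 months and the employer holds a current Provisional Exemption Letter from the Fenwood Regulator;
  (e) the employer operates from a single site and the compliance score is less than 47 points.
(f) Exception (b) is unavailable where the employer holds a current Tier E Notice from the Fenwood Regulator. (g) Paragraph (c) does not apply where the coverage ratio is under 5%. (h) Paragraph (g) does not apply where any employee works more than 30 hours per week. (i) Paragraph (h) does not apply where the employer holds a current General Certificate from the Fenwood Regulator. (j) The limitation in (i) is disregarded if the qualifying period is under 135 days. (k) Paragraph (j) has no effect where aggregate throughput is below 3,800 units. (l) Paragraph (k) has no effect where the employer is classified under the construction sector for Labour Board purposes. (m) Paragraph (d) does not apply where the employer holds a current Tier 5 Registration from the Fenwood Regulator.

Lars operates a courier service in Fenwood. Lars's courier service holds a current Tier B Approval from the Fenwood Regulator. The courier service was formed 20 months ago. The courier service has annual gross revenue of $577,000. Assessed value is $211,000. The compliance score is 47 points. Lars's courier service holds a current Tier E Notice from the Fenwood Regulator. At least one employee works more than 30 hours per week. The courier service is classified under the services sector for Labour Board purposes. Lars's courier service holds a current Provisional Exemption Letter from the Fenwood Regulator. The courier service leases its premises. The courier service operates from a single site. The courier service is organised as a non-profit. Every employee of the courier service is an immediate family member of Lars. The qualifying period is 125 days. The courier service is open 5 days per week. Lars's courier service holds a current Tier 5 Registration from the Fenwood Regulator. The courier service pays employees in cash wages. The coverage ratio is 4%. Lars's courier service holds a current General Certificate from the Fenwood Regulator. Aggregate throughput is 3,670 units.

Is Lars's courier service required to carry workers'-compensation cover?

Yes — Lars's courier service must carry workers'-compensation cover.

Exception (a) requires that the employer provides no cash remuneration (equity only); but employees are paid cash wages, so (a) is unavailable.
All of (b)'s requirements are met (a current Tier B Approval is held; every employee is an immediate family member). Turning to paragraph (f): (f) is engaged — a current Tier E Notice is held. (b) is therefore removed.
All of (c)'s requirements are met (assessed value is $211,000, below the $217,500 limit; the employer is a non-profit). But applying paragraphs (g)–(l): (g) is triggered — the coverage ratio is 4%, under the 5% limit. (h) would limit (g) — at least one employee exceeds 30 hours/week — but (i) sets (h) aside: (i) applies — a current General Certificate is held. (j) would limit (i) — the qualifying period is 125 days, under the 135 days limit — but (k) sets (j) aside: (k) is engaged — aggregate throughput is 3,670 units, below the 3,800 units limit. (l), which would lift (k), is not engaged — the courier service is classified under the services sector. (c) is therefore removed.
Exception (d)'s conditions are all satisfied: the business's age is 20 months, under the 25 months limit; a current Provisional Exemption Letter is held. But applying paragraph (m): (m) is triggered — a current Tier 5 Registration is held. Exception (d) does not apply.
Exception (e) requires that the compliance score is less than 47 points; but the compliance score is 47 points, not less than 47 points, so (e) is unavailable.
No exception displaces § 56.7.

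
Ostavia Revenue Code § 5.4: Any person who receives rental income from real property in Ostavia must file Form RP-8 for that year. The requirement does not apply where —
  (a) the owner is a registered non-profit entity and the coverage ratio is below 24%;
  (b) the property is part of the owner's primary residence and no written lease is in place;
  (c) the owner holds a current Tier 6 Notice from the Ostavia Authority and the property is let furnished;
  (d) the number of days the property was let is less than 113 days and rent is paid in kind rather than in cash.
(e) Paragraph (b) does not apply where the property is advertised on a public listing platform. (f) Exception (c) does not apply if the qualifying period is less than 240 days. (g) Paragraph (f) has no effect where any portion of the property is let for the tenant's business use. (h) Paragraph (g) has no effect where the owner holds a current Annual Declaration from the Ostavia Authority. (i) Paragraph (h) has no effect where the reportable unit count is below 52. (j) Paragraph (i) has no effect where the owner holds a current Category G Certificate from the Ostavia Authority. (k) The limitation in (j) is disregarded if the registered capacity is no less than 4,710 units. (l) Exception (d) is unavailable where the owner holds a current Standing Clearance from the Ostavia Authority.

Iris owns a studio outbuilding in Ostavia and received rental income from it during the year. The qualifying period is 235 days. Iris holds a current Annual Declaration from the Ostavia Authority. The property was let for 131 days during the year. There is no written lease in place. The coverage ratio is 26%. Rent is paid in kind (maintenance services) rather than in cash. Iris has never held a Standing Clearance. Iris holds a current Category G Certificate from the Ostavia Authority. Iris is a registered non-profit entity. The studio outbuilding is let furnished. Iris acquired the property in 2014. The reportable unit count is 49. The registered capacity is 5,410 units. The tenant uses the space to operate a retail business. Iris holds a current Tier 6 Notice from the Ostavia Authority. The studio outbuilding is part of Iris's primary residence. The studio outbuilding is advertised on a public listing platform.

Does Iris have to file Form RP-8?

Exception (a) requires that the coverage ratio is below 24%; but the coverage ratio is 26%, not below 24%, so (a) is unavailable.
Exception (b): the studio outbuilding is part of the primary residence; there is no written lease — every condition holds. But applying paragraph (e): (e) applies — the property is publicly advertised. So (b) is unavailable.
Exception (c) is satisfied on its face — a current Tier 6 Notice is held; the property is let furnished. Considering the limiting provisions: (f) would limit (c) — the qualifying period is 235 days, less than the 240 days limit — but (g) sets (f) aside: (g) is triggered — the space is let for business use. (h) would limit (g) — a current Annual Declaration is held — but (i) sets (h) aside: (i) operates — the reportable unit count is 49, below the 52 limit. (j) would limit (i) — a current Category G Certificate is held — but (k) sets (j) aside: (k) operates against (j): the registered capacity is 5,410 units, meeting the 4,710 units threshold. Exception (c) stands.
Exception (d) fails — the number of days the property was let is 131 days, not less than 113 days.

No — exception (c) applies; Iris is not required to file Form RP-8.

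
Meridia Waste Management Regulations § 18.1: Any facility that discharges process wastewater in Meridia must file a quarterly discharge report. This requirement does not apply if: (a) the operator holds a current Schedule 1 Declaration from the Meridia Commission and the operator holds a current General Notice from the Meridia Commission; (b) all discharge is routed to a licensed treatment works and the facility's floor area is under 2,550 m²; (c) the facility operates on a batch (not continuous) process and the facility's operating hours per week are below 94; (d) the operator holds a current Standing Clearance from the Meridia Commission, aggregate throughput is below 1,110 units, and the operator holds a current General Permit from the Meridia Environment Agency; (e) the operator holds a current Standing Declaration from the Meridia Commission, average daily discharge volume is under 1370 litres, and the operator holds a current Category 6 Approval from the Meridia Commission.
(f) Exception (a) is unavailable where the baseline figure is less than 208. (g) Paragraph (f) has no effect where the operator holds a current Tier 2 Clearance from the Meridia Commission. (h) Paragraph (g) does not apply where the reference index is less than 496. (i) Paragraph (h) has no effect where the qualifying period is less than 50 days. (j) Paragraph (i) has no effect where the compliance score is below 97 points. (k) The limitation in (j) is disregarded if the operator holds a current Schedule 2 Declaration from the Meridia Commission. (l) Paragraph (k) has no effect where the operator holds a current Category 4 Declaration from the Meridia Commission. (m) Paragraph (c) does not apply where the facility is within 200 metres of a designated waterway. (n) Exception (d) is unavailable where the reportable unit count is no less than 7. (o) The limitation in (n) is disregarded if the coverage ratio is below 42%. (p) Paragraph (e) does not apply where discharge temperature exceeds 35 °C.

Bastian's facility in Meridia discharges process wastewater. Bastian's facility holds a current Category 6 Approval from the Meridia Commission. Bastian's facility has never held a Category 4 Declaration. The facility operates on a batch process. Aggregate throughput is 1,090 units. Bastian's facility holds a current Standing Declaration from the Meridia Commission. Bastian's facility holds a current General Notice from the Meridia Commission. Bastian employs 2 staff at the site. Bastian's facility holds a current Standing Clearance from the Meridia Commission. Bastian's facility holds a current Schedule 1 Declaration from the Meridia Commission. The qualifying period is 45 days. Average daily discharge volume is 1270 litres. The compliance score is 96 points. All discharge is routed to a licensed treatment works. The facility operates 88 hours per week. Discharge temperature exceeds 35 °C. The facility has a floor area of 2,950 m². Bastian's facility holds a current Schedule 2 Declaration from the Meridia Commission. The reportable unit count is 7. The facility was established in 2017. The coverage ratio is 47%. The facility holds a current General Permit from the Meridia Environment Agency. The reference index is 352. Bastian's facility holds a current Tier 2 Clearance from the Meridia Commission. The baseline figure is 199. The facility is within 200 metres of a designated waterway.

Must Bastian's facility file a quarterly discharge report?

Exception (a): a current Schedule 1 Declaration is held; a current General Notice is held — every condition holds. Under paragraphs (f)–(l): (f) operates (the baseline figure is 199, less than the 208 limit), but is overridden by (g): (g) is engaged — a current Tier 2 Clearance is held. (h) would limit (g) — the reference index is 352, less than the 496 limit — but (i) sets (h) aside: (i) is engaged — the qualifying period is 45 days, less than the 50 days limit. (j) is engaged (the compliance score is 96 points, below the 97 points limit), but is displaced by (k): (k) is triggered — a current Schedule 2 Declaration is held. (l), which would lift (k), is not engaged — no current Category 4 Declaration is held. (a) remains available.
Exception (b) does not apply: the facility's floor area is 2,950 m², not under 2,550 m².
Exception (c)'s conditions are all satisfied: the facility operates on a batch process; the facility's operating hours per week are 88, below the 94 limit. However, paragraph (m) must be considered: (m) operates — the facility is within 200 m of a designated waterway. (c) is therefore removed.
Exception (d)'s conditions are all satisfied: a current Standing Clearance is held; aggregate throughput is 1,090 units, below the 1,110 units limit; a current General Permit is held. Turning to paragraphs (n)–(o): (n) operates against (d): the reportable unit count is 7, meeting the 7 threshold. (o), which would lift (n), does not operate here — the coverage ratio is 47%, not below 42%. So (d) is unavailable.
Exception (e): a current Standing Declaration is held; average daily discharge volume is 1270 litres, under the 1370 litres limit; a current Category 6 Approval is held — every condition holds. But: (p) operates against (e): discharge temperature exceeds 35 °C. So (e) is unavailable.

No — exception (a) applies; Bastian's facility is not required to file a quarterly discharge report.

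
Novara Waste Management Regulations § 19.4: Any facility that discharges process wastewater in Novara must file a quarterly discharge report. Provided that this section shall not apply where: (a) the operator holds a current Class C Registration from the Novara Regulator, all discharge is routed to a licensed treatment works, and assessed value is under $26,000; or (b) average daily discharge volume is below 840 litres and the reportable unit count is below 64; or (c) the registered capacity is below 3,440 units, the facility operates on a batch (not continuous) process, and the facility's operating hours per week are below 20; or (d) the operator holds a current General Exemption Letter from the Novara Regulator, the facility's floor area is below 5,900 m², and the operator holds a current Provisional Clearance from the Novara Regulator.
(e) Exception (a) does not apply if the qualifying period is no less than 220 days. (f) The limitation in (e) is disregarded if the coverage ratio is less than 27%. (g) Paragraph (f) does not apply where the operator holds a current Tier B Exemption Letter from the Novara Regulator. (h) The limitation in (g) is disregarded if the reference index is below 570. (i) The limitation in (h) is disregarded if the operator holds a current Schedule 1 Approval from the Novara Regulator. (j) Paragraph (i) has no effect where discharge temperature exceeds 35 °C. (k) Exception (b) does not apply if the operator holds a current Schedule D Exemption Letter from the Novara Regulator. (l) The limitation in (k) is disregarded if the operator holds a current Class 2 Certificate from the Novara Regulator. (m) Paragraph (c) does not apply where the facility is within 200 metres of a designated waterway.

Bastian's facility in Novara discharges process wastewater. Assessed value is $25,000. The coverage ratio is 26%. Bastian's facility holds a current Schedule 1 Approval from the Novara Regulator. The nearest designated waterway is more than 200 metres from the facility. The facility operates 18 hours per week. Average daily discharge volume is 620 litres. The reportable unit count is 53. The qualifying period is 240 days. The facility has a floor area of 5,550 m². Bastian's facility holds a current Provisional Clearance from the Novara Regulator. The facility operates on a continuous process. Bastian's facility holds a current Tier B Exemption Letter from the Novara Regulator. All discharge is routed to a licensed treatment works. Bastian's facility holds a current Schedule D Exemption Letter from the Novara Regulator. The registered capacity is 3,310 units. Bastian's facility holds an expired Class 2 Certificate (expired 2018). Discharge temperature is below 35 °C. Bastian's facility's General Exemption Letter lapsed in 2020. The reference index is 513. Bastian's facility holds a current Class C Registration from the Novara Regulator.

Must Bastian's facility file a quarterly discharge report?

Exception (a)'s conditions are all satisfied: a current Class C Registration is held; discharge is routed to a licensed treatment works; assessed value is $25,000, under the $26,000 limit. Turning to paragraphs (e)–(j): (e) is engaged — the qualifying period is 240 days, meeting the 220 days threshold. (f) would limit (e) — the coverage ratio is 26%, less than the 27% limit — but (g) sets (f) aside: (g) operates against (f): a current Tier B Exemption Letter is held. (h) applies (the reference index is 513, below the 570 limit), but is displaced by (i): (i) operates against (h): a current Schedule 1 Approval is held. (j) is not engaged (discharge temperature is below 35 °C), so (i) stands. So (a) is unavailable.
Exception (b): average daily discharge volume is 620 litres, below the 840 litres limit; the reportable unit count is 53, below the 64 limit — every condition holds. But applying paragraphs (k)–(l): (k) operates against (b): a current Schedule D Exemption Letter is held. (l) does not operate here (no current Class 2 Certificate is held), so (k) stands. (b) is therefore removed.
Exception (c) requires that the facility operates on a batch (not continuous) process; but the facility operates on a continuous process, so (c) is unavailable.
Exception (d) does not apply: there is no General Exemption Letter in force.
Every exception is unavailable, so the rule governs.

Yes — Bastian's facility must file a quarterly discharge report.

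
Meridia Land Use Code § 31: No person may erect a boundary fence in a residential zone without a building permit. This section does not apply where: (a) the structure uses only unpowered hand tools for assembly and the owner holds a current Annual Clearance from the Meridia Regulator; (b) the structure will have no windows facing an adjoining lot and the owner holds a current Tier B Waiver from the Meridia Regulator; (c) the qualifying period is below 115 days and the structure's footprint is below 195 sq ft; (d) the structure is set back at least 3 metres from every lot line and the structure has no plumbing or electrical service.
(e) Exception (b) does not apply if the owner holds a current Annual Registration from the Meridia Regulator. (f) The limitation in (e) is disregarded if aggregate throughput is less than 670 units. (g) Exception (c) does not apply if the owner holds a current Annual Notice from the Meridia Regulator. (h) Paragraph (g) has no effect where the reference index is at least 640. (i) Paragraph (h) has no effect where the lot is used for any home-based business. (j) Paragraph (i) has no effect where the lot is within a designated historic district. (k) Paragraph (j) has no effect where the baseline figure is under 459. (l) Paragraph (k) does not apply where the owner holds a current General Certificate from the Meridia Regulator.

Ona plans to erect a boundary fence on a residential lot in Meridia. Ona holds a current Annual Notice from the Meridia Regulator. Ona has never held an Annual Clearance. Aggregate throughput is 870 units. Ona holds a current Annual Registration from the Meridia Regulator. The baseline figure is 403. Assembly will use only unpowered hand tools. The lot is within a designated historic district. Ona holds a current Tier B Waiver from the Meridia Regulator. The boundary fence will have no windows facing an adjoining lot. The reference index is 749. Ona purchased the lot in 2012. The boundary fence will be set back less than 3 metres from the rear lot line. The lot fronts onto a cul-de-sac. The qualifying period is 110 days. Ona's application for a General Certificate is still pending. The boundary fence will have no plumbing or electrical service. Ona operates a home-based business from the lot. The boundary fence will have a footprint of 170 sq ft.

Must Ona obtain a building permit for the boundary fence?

Yes — Ona must obtain a building permit.

Exception (a) fails — no current Annual Clearance is held.
Exception (b)'s conditions are all satisfied: no windows face an adjoining lot; a current Tier B Waiver is held. However, paragraphs (e)–(f) must be considered: (e) applies — a current Annual Registration is held. (f) does not operate here (aggregate throughput is 870 units, not less than 670 units), so (e) stands. Exception (b) does not apply.
Exception (c)'s conditions are all satisfied: the qualifying period is 110 days, below the 115 days limit; the structure's footprint is 170 sq ft, below the 195 sq ft limit. But applying paragraphs (g)–(l): (g) is engaged — a current Annual Notice is held. (h) would limit (g) — the reference index is 749, meeting the 640 threshold — but (i) sets (h) aside: (i) is triggered — a home-based business operates on the lot. (j) is engaged (the lot is in a historic district), but is displaced by (k): (k) operates against (j): the baseline figure is 403, under the 459 limit. (l) is inapplicable (no current General Certificate is held), so (k) stands. So (c) is unavailable.
Exception (d) requires that the structure is set back at least 3 metres from every lot line; but the rear setback is under 3 m, so (d) is unavailable.
No exception displaces § 31.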